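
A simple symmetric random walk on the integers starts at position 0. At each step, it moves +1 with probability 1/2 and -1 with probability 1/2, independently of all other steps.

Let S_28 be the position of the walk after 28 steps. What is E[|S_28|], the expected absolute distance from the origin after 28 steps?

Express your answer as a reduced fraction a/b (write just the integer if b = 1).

S_28 takes values m ≡ 0 (mod 2) with |m| ≤ 28; P(S_28=m) = C(28,(28+m)/2)/2^28.
Total paths: 2^28 = 268435456
Distribution: P(S=-28)=1/268435456, P(S=-26)=28/268435456, P(S=-24)=378/268435456, P(S=-22)=3276/268435456, P(S=-20)=20475/268435456, P(S=-18)=98280/268435456, P(S=-16)=376740/268435456, P(S=-14)=1184040/268435456, P(S=-12)=3108105/268435456, P(S=-10)=6906900/268435456, P(S=-8)=13123110/268435456, P(S=-6)=21474180/268435456, P(S=-4)=30421755/268435456, P(S=-2)=37442160/268435456, P(S=0)=40116600/268435456, P(S=2)=37442160/268435456, P(S=4)=30421755/268435456, P(S=6)=21474180/268435456, P(S=8)=13123110/268435456, P(S=10)=6906900/268435456, P(S=12)=3108105/268435456, P(S=14)=1184040/268435456, P(S=16)=376740/268435456, P(S=18)=98280/268435456, P(S=20)=20475/268435456, P(S=22)=3276/268435456, P(S=24)=378/268435456, P(S=26)=28/268435456, P(S=28)=1/268435456
E[|S_28|] = Σ_m |m|·P(S_28=m) = 1123264800/268435456 = 35102025/8388608

Answer: 35102025/8388608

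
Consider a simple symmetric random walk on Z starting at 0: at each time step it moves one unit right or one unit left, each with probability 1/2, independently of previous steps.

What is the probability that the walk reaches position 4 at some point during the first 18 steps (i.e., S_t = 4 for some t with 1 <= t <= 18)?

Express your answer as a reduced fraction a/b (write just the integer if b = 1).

Count via complement. Let g(t,s) = #length-t paths at position s with S_1..S_t all ≠ 4.
g(t,s) = g(t-1,s-1) + g(t-1,s+1) for s ≠ 4; g(t,4) = 0.
t=0: g(0,0)=1
t=1: g(1,-1)=1 g(1,1)=1
t=2: g(2,-2)=1 g(2,0)=2 g(2,2)=1
t=3: g(3,-3)=1 g(3,-1)=3 g(3,1)=3 g(3,3)=1
t=4: g(4,-4)=1 g(4,-2)=4 g(4,0)=6 g(4,2)=4
t=5: g(5,-5)=1 g(5,-3)=5 g(5,-1)=10 g(5,1)=10 g(5,3)=4
t=6: g(6,-6)=1 g(6,-4)=6 g(6,-2)=15 g(6,0)=20 g(6,2)=14
t=7: g(7,-7)=1 g(7,-5)=7 g(7,-3)=21 g(7,-1)=35 g(7,1)=34 g(7,3)=14
t=8: g(8,-8)=1 g(8,-6)=8 g(8,-4)=28 g(8,-2)=56 g(8,0)=69 g(8,2)=48
t=9: g(9,-9)=1 g(9,-7)=9 g(9,-5)=36 g(9,-3)=84 g(9,-1)=125 g(9,1)=117 g(9,3)=48
t=10: g(10,-10)=1 g(10,-8)=10 g(10,-6)=45 g(10,-4)=120 g(10,-2)=209 g(10,0)=242 g(10,2)=165
t=11: g(11,-11)=1 g(11,-9)=11 g(11,-7)=55 g(11,-5)=165 g(11,-3)=329 g(11,-1)=451 g(11,1)=407 g(11,3)=165
t=12: g(12,-12)=1 g(12,-10)=12 g(12,-8)=66 g(12,-6)=220 g(12,-4)=494 g(12,-2)=780 g(12,0)=858 g(12,2)=572
t=13: g(13,-13)=1 g(13,-11)=13 g(13,-9)=78 g(13,-7)=286 g(13,-5)=714 g(13,-3)=1274 g(13,-1)=1638 g(13,1)=1430 g(13,3)=572
t=14: g(14,-14)=1 g(14,-12)=14 g(14,-10)=91 g(14,-8)=364 g(14,-6)=1000 g(14,-4)=1988 g(14,-2)=2912 g(14,0)=3068 g(14,2)=2002
t=15: g(15,-15)=1 g(15,-13)=15 g(15,-11)=105 g(15,-9)=455 g(15,-7)=1364 g(15,-5)=2988 g(15,-3)=4900 g(15,-1)=5980 g(15,1)=5070 g(15,3)=2002
t=16: g(16,-16)=1 g(16,-14)=16 g(16,-12)=120 g(16,-10)=560 g(16,-8)=1819 g(16,-6)=4352 g(16,-4)=7888 g(16,-2)=10880 g(16,0)=11050 g(16,2)=7072
t=17: g(17,-17)=1 g(17,-15)=17 g(17,-13)=136 g(17,-11)=680 g(17,-9)=2379 g(17,-7)=6171 g(17,-5)=12240 g(17,-3)=18768 g(17,-1)=21930 g(17,1)=18122 g(17,3)=7072
t=18: g(18,-18)=1 g(18,-16)=18 g(18,-14)=153 g(18,-12)=816 g(18,-10)=3059 g(18,-8)=8550 g(18,-6)=18411 g(18,-4)=31008 g(18,-2)=40698 g(18,0)=40052 g(18,2)=25194
Paths never hitting 4: Σ_s g(18,s) = 167960
Paths hitting 4: 2^18 - 167960 = 94184
P = 94184/262144 = 11773/32768

Answer: 11773/32768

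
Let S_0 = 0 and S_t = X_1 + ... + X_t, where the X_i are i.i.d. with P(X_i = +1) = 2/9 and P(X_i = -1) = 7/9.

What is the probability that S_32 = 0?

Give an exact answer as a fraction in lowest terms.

To be at 0 after 32 steps: need exactly 16 steps of +1 and 16 of -1.
Number of such sequences: C(32,16) = 601080390
Each has probability (2/9)^16 · (7/9)^16 = 2177953337809371136/3433683820292512484657849089281
P = 601080390 · 2177953337809371136/3433683820292512484657849089281 = 145458337965806505342402560/381520424476945831628649898809

Answer: 145458337965806505342402560/381520424476945831628649898809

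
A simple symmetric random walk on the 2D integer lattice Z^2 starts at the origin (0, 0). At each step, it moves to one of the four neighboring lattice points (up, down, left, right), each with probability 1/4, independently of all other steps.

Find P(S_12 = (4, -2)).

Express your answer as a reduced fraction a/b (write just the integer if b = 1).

Answer: 5445/524288

Derivation:
Let h be the number of horizontal steps (so 12-h are vertical). To end at (4,-2) need (h+4)/2 right-steps and ((12-h)-2)/2 up-steps.
Sum over h with 4 ≤ h ≤ 10, h ≡ 0 (mod 2), 12-h ≡ 0 (mod 2):
h=4: C(12,4)·C(4,4)·C(8,3) = 495·1·56 = 27720
h=6: C(12,6)·C(6,5)·C(6,2) = 924·6·15 = 83160
h=8: C(12,8)·C(8,6)·C(4,1) = 495·28·4 = 55440
h=10: C(12,10)·C(10,7)·C(2,0) = 66·120·1 = 7920
Total favorable: 174240
Total paths: 4^12 = 16777216
P = 174240/16777216 = 5445/524288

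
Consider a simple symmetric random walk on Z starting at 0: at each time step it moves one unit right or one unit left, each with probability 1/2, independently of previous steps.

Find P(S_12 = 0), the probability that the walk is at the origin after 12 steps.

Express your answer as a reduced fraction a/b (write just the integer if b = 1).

To return to 0 after 12 steps: need exactly 6 steps of +1 and 6 of -1.
Favorable paths: C(12,6) = 924
Total paths: 2^12 = 4096
P = 924/4096 = 231/1024

Answer: 231/1024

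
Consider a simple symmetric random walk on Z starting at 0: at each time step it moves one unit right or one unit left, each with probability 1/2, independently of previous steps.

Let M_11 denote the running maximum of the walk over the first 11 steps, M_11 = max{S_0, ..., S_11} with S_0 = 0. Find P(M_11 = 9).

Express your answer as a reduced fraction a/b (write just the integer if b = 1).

Let M_11 = max(S_0,...,S_11). Use the reflection principle: for j ≥ 1, #{paths with M_11 ≥ j} = #{S_11 ≥ j} + #{S_11 ≥ j+1}.
By reflection, #{M_11 ≥ 9} = #{S_11 ≥ 9} + #{S_11 ≥ 10} = 12 + 1 = 13.
#{M_11 ≥ 10} = #{S_11 ≥ 10} + #{S_11 ≥ 11} = 1 + 1 = 2.
#{M_11 = 9} = 13 - 2 = 11.
P(M_11 = 9) = 11/2048 = 11/2048

Answer: 11/2048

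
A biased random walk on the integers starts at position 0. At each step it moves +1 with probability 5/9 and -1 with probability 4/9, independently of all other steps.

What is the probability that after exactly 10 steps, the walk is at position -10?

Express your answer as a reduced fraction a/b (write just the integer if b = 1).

To reach position -10 after 10 steps: need 0 steps of +1 and 10 steps of -1.
Number of such sequences: C(10,0) = 1
Each has probability (5/9)^0 · (4/9)^10 = 1048576/3486784401
P = 1 · 1048576/3486784401 = 1048576/3486784401

Answer: 1048576/3486784401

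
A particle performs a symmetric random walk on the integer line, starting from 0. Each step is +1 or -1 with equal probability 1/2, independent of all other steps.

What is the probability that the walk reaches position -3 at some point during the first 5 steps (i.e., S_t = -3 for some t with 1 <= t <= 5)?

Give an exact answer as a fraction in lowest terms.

Answer: 7/32

Derivation:
Count via complement. Let g(t,s) = #length-t paths at position s with S_1..S_t all ≠ -3.
g(t,s) = g(t-1,s-1) + g(t-1,s+1) for s ≠ -3; g(t,-3) = 0.
t=0: g(0,0)=1
t=1: g(1,-1)=1 g(1,1)=1
t=2: g(2,-2)=1 g(2,0)=2 g(2,2)=1
t=3: g(3,-1)=3 g(3,1)=3 g(3,3)=1
t=4: g(4,-2)=3 g(4,0)=6 g(4,2)=4 g(4,4)=1
t=5: g(5,-1)=9 g(5,1)=10 g(5,3)=5 g(5,5)=1
Paths never hitting -3: Σ_s g(5,s) = 25
Paths hitting -3: 2^5 - 25 = 7
P = 7/32 = 7/32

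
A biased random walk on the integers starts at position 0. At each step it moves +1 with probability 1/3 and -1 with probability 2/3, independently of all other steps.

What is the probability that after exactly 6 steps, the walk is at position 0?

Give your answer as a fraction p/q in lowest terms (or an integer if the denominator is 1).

To be at 0 after 6 steps: need exactly 3 steps of +1 and 3 of -1.
Number of such sequences: C(6,3) = 20
Each has probability (1/3)^3 · (2/3)^3 = 8/729
P = 20 · 8/729 = 160/729

Answer: 160/729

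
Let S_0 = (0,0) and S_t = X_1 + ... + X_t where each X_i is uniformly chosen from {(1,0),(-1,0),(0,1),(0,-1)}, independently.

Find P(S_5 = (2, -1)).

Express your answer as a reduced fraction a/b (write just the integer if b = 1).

Let h be the number of horizontal steps (so 5-h are vertical). To end at (2,-1) need (h+2)/2 right-steps and ((5-h)-1)/2 up-steps.
Sum over h with 2 ≤ h ≤ 4, h ≡ 0 (mod 2), 5-h ≡ 1 (mod 2):
h=2: C(5,2)·C(2,2)·C(3,1) = 10·1·3 = 30
h=4: C(5,4)·C(4,3)·C(1,0) = 5·4·1 = 20
Total favorable: 50
Total paths: 4^5 = 1024
P = 50/1024 = 25/512

Answer: 25/512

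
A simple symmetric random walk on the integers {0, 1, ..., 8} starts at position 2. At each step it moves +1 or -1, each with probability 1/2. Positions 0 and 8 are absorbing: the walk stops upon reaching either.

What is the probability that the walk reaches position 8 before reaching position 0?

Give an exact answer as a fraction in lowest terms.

Answer: 1/4

Derivation:
Symmetric walk (p = 1/2): the harmonic-function argument gives P(hit 8 before 0 | start at 2) = a/N.
P = 2/8 = 1/4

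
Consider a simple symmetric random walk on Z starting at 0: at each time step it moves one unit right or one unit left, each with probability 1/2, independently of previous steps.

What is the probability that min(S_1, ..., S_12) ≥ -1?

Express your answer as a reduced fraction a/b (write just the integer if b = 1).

Let f(t,s) = #length-t paths at position s with S_1..S_t all ≥ -1.
f(t,s) = f(t-1,s-1) + f(t-1,s+1) for s ≥ -1; f(t,s) = 0 for s < -1.
t=0: f(0,0)=1
t=1: f(1,-1)=1 f(1,1)=1
t=2: f(2,0)=2 f(2,2)=1
t=3: f(3,-1)=2 f(3,1)=3 f(3,3)=1
t=4: f(4,0)=5 f(4,2)=4 f(4,4)=1
t=5: f(5,-1)=5 f(5,1)=9 f(5,3)=5 f(5,5)=1
t=6: f(6,0)=14 f(6,2)=14 f(6,4)=6 f(6,6)=1
t=7: f(7,-1)=14 f(7,1)=28 f(7,3)=20 f(7,5)=7 f(7,7)=1
t=8: f(8,0)=42 f(8,2)=48 f(8,4)=27 f(8,6)=8 f(8,8)=1
t=9: f(9,-1)=42 f(9,1)=90 f(9,3)=75 f(9,5)=35 f(9,7)=9 f(9,9)=1
t=10: f(10,0)=132 f(10,2)=165 f(10,4)=110 f(10,6)=44 f(10,8)=10 f(10,10)=1
t=11: f(11,-1)=132 f(11,1)=297 f(11,3)=275 f(11,5)=154 f(11,7)=54 f(11,9)=11 f(11,11)=1
t=12: f(12,0)=429 f(12,2)=572 f(12,4)=429 f(12,6)=208 f(12,8)=65 f(12,10)=12 f(12,12)=1
Σ_s f(12,s) = 1716
P = 1716/4096 = 429/1024

Answer: 429/1024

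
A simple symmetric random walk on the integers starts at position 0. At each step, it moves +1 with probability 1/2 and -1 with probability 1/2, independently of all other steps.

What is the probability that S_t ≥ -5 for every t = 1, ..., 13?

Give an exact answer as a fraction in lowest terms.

Answer: 1859/2048

Derivation:
Let f(t,s) = #length-t paths at position s with S_1..S_t all ≥ -5.
f(t,s) = f(t-1,s-1) + f(t-1,s+1) for s ≥ -5; f(t,s) = 0 for s < -5.
t=0: f(0,0)=1
t=1: f(1,-1)=1 f(1,1)=1
t=2: f(2,-2)=1 f(2,0)=2 f(2,2)=1
t=3: f(3,-3)=1 f(3,-1)=3 f(3,1)=3 f(3,3)=1
t=4: f(4,-4)=1 f(4,-2)=4 f(4,0)=6 f(4,2)=4 f(4,4)=1
t=5: f(5,-5)=1 f(5,-3)=5 f(5,-1)=10 f(5,1)=10 f(5,3)=5 f(5,5)=1
t=6: f(6,-4)=6 f(6,-2)=15 f(6,0)=20 f(6,2)=15 f(6,4)=6 f(6,6)=1
t=7: f(7,-5)=6 f(7,-3)=21 f(7,-1)=35 f(7,1)=35 f(7,3)=21 f(7,5)=7 f(7,7)=1
t=8: f(8,-4)=27 f(8,-2)=56 f(8,0)=70 f(8,2)=56 f(8,4)=28 f(8,6)=8 f(8,8)=1
t=9: f(9,-5)=27 f(9,-3)=83 f(9,-1)=126 f(9,1)=126 f(9,3)=84 f(9,5)=36 f(9,7)=9 f(9,9)=1
t=10: f(10,-4)=110 f(10,-2)=209 f(10,0)=252 f(10,2)=210 f(10,4)=120 f(10,6)=45 f(10,8)=10 f(10,10)=1
t=11: f(11,-5)=110 f(11,-3)=319 f(11,-1)=461 f(11,1)=462 f(11,3)=330 f(11,5)=165 f(11,7)=55 f(11,9)=11 f(11,11)=1
t=12: f(12,-4)=429 f(12,-2)=780 f(12,0)=923 f(12,2)=792 f(12,4)=495 f(12,6)=220 f(12,8)=66 f(12,10)=12 f(12,12)=1
t=13: f(13,-5)=429 f(13,-3)=1209 f(13,-1)=1703 f(13,1)=1715 f(13,3)=1287 f(13,5)=715 f(13,7)=286 f(13,9)=78 f(13,11)=13 f(13,13)=1
Σ_s f(13,s) = 7436
P = 7436/8192 = 1859/2048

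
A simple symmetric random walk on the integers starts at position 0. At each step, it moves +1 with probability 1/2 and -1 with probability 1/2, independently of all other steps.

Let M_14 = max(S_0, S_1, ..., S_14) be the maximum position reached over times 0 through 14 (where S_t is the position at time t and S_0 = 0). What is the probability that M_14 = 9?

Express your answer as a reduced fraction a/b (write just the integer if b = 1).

Answer: 91/16384

Derivation:
Let M_14 = max(S_0,...,S_14). Use the reflection principle: for j ≥ 1, #{paths with M_14 ≥ j} = #{S_14 ≥ j} + #{S_14 ≥ j+1}.
By reflection, #{M_14 ≥ 9} = #{S_14 ≥ 9} + #{S_14 ≥ 10} = 106 + 106 = 212.
#{M_14 ≥ 10} = #{S_14 ≥ 10} + #{S_14 ≥ 11} = 106 + 15 = 121.
#{M_14 = 9} = 212 - 121 = 91.
P(M_14 = 9) = 91/16384 = 91/16384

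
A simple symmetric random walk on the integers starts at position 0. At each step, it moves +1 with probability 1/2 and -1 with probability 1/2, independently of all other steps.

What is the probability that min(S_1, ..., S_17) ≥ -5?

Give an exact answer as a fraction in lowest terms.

Let f(t,s) = #length-t paths at position s with S_1..S_t all ≥ -5.
f(t,s) = f(t-1,s-1) + f(t-1,s+1) for s ≥ -5; f(t,s) = 0 for s < -5.
t=0: f(0,0)=1
t=1: f(1,-1)=1 f(1,1)=1
t=2: f(2,-2)=1 f(2,0)=2 f(2,2)=1
t=3: f(3,-3)=1 f(3,-1)=3 f(3,1)=3 f(3,3)=1
t=4: f(4,-4)=1 f(4,-2)=4 f(4,0)=6 f(4,2)=4 f(4,4)=1
t=5: f(5,-5)=1 f(5,-3)=5 f(5,-1)=10 f(5,1)=10 f(5,3)=5 f(5,5)=1
t=6: f(6,-4)=6 f(6,-2)=15 f(6,0)=20 f(6,2)=15 f(6,4)=6 f(6,6)=1
t=7: f(7,-5)=6 f(7,-3)=21 f(7,-1)=35 f(7,1)=35 f(7,3)=21 f(7,5)=7 f(7,7)=1
t=8: f(8,-4)=27 f(8,-2)=56 f(8,0)=70 f(8,2)=56 f(8,4)=28 f(8,6)=8 f(8,8)=1
t=9: f(9,-5)=27 f(9,-3)=83 f(9,-1)=126 f(9,1)=126 f(9,3)=84 f(9,5)=36 f(9,7)=9 f(9,9)=1
t=10: f(10,-4)=110 f(10,-2)=209 f(10,0)=252 f(10,2)=210 f(10,4)=120 f(10,6)=45 f(10,8)=10 f(10,10)=1
t=11: f(11,-5)=110 f(11,-3)=319 f(11,-1)=461 f(11,1)=462 f(11,3)=330 f(11,5)=165 f(11,7)=55 f(11,9)=11 f(11,11)=1
t=12: f(12,-4)=429 f(12,-2)=780 f(12,0)=923 f(12,2)=792 f(12,4)=495 f(12,6)=220 f(12,8)=66 f(12,10)=12 f(12,12)=1
t=13: f(13,-5)=429 f(13,-3)=1209 f(13,-1)=1703 f(13,1)=1715 f(13,3)=1287 f(13,5)=715 f(13,7)=286 f(13,9)=78 f(13,11)=13 f(13,13)=1
t=14: f(14,-4)=1638 f(14,-2)=2912 f(14,0)=3418 f(14,2)=3002 f(14,4)=2002 f(14,6)=1001 f(14,8)=364 f(14,10)=91 f(14,12)=14 f(14,14)=1
t=15: f(15,-5)=1638 f(15,-3)=4550 f(15,-1)=6330 f(15,1)=6420 f(15,3)=5004 f(15,5)=3003 f(15,7)=1365 f(15,9)=455 f(15,11)=105 f(15,13)=15 f(15,15)=1
t=16: f(16,-4)=6188 f(16,-2)=10880 f(16,0)=12750 f(16,2)=11424 f(16,4)=8007 f(16,6)=4368 f(16,8)=1820 f(16,10)=560 f(16,12)=120 f(16,14)=16 f(16,16)=1
t=17: f(17,-5)=6188 f(17,-3)=17068 f(17,-1)=23630 f(17,1)=24174 f(17,3)=19431 f(17,5)=12375 f(17,7)=6188 f(17,9)=2380 f(17,11)=680 f(17,13)=136 f(17,15)=17 f(17,17)=1
Σ_s f(17,s) = 112268
P = 112268/131072 = 28067/32768

Answer: 28067/32768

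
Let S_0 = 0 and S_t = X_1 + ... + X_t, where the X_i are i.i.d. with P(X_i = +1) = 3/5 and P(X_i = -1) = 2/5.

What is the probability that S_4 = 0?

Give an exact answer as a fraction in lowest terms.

Answer: 216/625

Derivation:
To be at 0 after 4 steps: need exactly 2 steps of +1 and 2 of -1.
Number of such sequences: C(4,2) = 6
Each has probability (3/5)^2 · (2/5)^2 = 36/625
P = 6 · 36/625 = 216/625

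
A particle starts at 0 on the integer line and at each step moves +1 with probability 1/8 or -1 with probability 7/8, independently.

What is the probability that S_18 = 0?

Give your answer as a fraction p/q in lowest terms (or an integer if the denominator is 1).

To be at 0 after 18 steps: need exactly 9 steps of +1 and 9 of -1.
Number of such sequences: C(18,9) = 48620
Each has probability (1/8)^9 · (7/8)^9 = 40353607/18014398509481984
P = 48620 · 40353607/18014398509481984 = 490498093085/4503599627370496

Answer: 490498093085/4503599627370496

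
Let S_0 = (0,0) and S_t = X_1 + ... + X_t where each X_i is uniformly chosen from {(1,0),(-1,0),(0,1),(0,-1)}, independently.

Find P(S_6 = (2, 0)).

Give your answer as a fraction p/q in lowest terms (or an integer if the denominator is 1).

Let h be the number of horizontal steps (so 6-h are vertical). To end at (2,0) need (h+2)/2 right-steps and ((6-h)+0)/2 up-steps.
Sum over h with 2 ≤ h ≤ 6, h ≡ 0 (mod 2), 6-h ≡ 0 (mod 2):
h=2: C(6,2)·C(2,2)·C(4,2) = 15·1·6 = 90
h=4: C(6,4)·C(4,3)·C(2,1) = 15·4·2 = 120
h=6: C(6,6)·C(6,4)·C(0,0) = 1·15·1 = 15
Total favorable: 225
Total paths: 4^6 = 4096
P = 225/4096 = 225/4096

Answer: 225/4096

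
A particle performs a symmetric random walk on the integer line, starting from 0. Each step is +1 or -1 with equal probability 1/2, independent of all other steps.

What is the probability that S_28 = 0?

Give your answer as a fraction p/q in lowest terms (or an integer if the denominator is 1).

To return to 0 after 28 steps: need exactly 14 steps of +1 and 14 of -1.
Favorable paths: C(28,14) = 40116600
Total paths: 2^28 = 268435456
P = 40116600/268435456 = 5014575/33554432

Answer: 5014575/33554432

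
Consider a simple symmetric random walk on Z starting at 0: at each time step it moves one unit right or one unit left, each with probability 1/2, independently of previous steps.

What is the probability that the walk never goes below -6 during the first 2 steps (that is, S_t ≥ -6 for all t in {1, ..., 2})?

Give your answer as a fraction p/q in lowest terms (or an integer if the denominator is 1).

Answer: 1

Derivation:
Let f(t,s) = #length-t paths at position s with S_1..S_t all ≥ -6.
f(t,s) = f(t-1,s-1) + f(t-1,s+1) for s ≥ -6; f(t,s) = 0 for s < -6.
t=0: f(0,0)=1
t=1: f(1,-1)=1 f(1,1)=1
t=2: f(2,-2)=1 f(2,0)=2 f(2,2)=1
Σ_s f(2,s) = 4
P = 4/4 = 1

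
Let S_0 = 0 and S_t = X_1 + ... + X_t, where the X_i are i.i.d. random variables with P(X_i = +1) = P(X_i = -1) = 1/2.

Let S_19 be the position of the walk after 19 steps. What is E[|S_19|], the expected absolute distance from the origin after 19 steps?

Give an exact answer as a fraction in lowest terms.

S_19 takes values m ≡ 1 (mod 2) with |m| ≤ 19; P(S_19=m) = C(19,(19+m)/2)/2^19.
Total paths: 2^19 = 524288
Distribution: P(S=-19)=1/524288, P(S=-17)=19/524288, P(S=-15)=171/524288, P(S=-13)=969/524288, P(S=-11)=3876/524288, P(S=-9)=11628/524288, P(S=-7)=27132/524288, P(S=-5)=50388/524288, P(S=-3)=75582/524288, P(S=-1)=92378/524288, P(S=1)=92378/524288, P(S=3)=75582/524288, P(S=5)=50388/524288, P(S=7)=27132/524288, P(S=9)=11628/524288, P(S=11)=3876/524288, P(S=13)=969/524288, P(S=15)=171/524288, P(S=17)=19/524288, P(S=19)=1/524288
E[|S_19|] = Σ_m |m|·P(S_19=m) = 1847560/524288 = 230945/65536

Answer: 230945/65536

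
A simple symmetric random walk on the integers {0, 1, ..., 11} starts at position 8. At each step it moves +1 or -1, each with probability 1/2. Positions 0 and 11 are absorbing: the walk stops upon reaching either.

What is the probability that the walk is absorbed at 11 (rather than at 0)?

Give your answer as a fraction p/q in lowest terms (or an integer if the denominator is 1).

Answer: 8/11

Derivation:
Symmetric walk (p = 1/2): the harmonic-function argument gives P(hit 11 before 0 | start at 8) = a/N.
P = 8/11 = 8/11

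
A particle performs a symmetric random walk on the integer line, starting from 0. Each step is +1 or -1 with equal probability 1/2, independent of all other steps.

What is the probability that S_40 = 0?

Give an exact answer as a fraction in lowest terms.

To return to 0 after 40 steps: need exactly 20 steps of +1 and 20 of -1.
Favorable paths: C(40,20) = 137846528820
Total paths: 2^40 = 1099511627776
P = 137846528820/1099511627776 = 34461632205/274877906944

Answer: 34461632205/274877906944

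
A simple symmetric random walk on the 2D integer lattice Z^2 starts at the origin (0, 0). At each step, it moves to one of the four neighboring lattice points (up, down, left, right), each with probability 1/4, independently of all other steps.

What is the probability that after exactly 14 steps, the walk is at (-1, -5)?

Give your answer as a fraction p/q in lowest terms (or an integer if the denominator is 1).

Answer: 1002001/134217728

Derivation:
Let h be the number of horizontal steps (so 14-h are vertical). To end at (-1,-5) need (h-1)/2 right-steps and ((14-h)-5)/2 up-steps.
Sum over h with 1 ≤ h ≤ 9, h ≡ 1 (mod 2), 14-h ≡ 1 (mod 2):
h=1: C(14,1)·C(1,0)·C(13,4) = 14·1·715 = 10010
h=3: C(14,3)·C(3,1)·C(11,3) = 364·3·165 = 180180
h=5: C(14,5)·C(5,2)·C(9,2) = 2002·10·36 = 720720
h=7: C(14,7)·C(7,3)·C(7,1) = 3432·35·7 = 840840
h=9: C(14,9)·C(9,4)·C(5,0) = 2002·126·1 = 252252
Total favorable: 2004002
Total paths: 4^14 = 268435456
P = 2004002/268435456 = 1002001/134217728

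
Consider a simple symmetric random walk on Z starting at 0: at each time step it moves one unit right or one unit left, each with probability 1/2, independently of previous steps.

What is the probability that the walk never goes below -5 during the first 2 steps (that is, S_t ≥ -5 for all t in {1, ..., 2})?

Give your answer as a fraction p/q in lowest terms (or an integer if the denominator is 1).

Let f(t,s) = #length-t paths at position s with S_1..S_t all ≥ -5.
f(t,s) = f(t-1,s-1) + f(t-1,s+1) for s ≥ -5; f(t,s) = 0 for s < -5.
t=0: f(0,0)=1
t=1: f(1,-1)=1 f(1,1)=1
t=2: f(2,-2)=1 f(2,0)=2 f(2,2)=1
Σ_s f(2,s) = 4
P = 4/4 = 1

Answer: 1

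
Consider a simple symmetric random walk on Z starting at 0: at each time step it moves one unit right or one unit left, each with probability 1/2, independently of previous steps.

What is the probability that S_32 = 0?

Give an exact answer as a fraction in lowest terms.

Answer: 300540195/2147483648

Derivation:
To return to 0 after 32 steps: need exactly 16 steps of +1 and 16 of -1.
Favorable paths: C(32,16) = 601080390
Total paths: 2^32 = 4294967296
P = 601080390/4294967296 = 300540195/2147483648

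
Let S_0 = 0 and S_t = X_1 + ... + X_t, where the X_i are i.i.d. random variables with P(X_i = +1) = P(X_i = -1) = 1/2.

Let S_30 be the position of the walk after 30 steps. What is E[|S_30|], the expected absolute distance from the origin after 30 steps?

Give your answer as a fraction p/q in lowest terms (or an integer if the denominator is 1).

S_30 takes values m ≡ 0 (mod 2) with |m| ≤ 30; P(S_30=m) = C(30,(30+m)/2)/2^30.
Total paths: 2^30 = 1073741824
Distribution: P(S=-30)=1/1073741824, P(S=-28)=30/1073741824, P(S=-26)=435/1073741824, P(S=-24)=4060/1073741824, P(S=-22)=27405/1073741824, P(S=-20)=142506/1073741824, P(S=-18)=593775/1073741824, P(S=-16)=2035800/1073741824, P(S=-14)=5852925/1073741824, P(S=-12)=14307150/1073741824, P(S=-10)=30045015/1073741824, P(S=-8)=54627300/1073741824, P(S=-6)=86493225/1073741824, P(S=-4)=119759850/1073741824, P(S=-2)=145422675/1073741824, P(S=0)=155117520/1073741824, P(S=2)=145422675/1073741824, P(S=4)=119759850/1073741824, P(S=6)=86493225/1073741824, P(S=8)=54627300/1073741824, P(S=10)=30045015/1073741824, P(S=12)=14307150/1073741824, P(S=14)=5852925/1073741824, P(S=16)=2035800/1073741824, P(S=18)=593775/1073741824, P(S=20)=142506/1073741824, P(S=22)=27405/1073741824, P(S=24)=4060/1073741824, P(S=26)=435/1073741824, P(S=28)=30/1073741824, P(S=30)=1/1073741824
E[|S_30|] = Σ_m |m|·P(S_30=m) = 4653525600/1073741824 = 145422675/33554432

Answer: 145422675/33554432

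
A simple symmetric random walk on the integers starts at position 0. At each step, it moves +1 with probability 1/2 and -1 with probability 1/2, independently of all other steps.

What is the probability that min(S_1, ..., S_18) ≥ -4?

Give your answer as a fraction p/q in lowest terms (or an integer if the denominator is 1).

Answer: 24973/32768

Derivation:
Let f(t,s) = #length-t paths at position s with S_1..S_t all ≥ -4.
f(t,s) = f(t-1,s-1) + f(t-1,s+1) for s ≥ -4; f(t,s) = 0 for s < -4.
t=0: f(0,0)=1
t=1: f(1,-1)=1 f(1,1)=1
t=2: f(2,-2)=1 f(2,0)=2 f(2,2)=1
t=3: f(3,-3)=1 f(3,-1)=3 f(3,1)=3 f(3,3)=1
t=4: f(4,-4)=1 f(4,-2)=4 f(4,0)=6 f(4,2)=4 f(4,4)=1
t=5: f(5,-3)=5 f(5,-1)=10 f(5,1)=10 f(5,3)=5 f(5,5)=1
t=6: f(6,-4)=5 f(6,-2)=15 f(6,0)=20 f(6,2)=15 f(6,4)=6 f(6,6)=1
t=7: f(7,-3)=20 f(7,-1)=35 f(7,1)=35 f(7,3)=21 f(7,5)=7 f(7,7)=1
t=8: f(8,-4)=20 f(8,-2)=55 f(8,0)=70 f(8,2)=56 f(8,4)=28 f(8,6)=8 f(8,8)=1
t=9: f(9,-3)=75 f(9,-1)=125 f(9,1)=126 f(9,3)=84 f(9,5)=36 f(9,7)=9 f(9,9)=1
t=10: f(10,-4)=75 f(10,-2)=200 f(10,0)=251 f(10,2)=210 f(10,4)=120 f(10,6)=45 f(10,8)=10 f(10,10)=1
t=11: f(11,-3)=275 f(11,-1)=451 f(11,1)=461 f(11,3)=330 f(11,5)=165 f(11,7)=55 f(11,9)=11 f(11,11)=1
t=12: f(12,-4)=275 f(12,-2)=726 f(12,0)=912 f(12,2)=791 f(12,4)=495 f(12,6)=220 f(12,8)=66 f(12,10)=12 f(12,12)=1
t=13: f(13,-3)=1001 f(13,-1)=1638 f(13,1)=1703 f(13,3)=1286 f(13,5)=715 f(13,7)=286 f(13,9)=78 f(13,11)=13 f(13,13)=1
t=14: f(14,-4)=1001 f(14,-2)=2639 f(14,0)=3341 f(14,2)=2989 f(14,4)=2001 f(14,6)=1001 f(14,8)=364 f(14,10)=91 f(14,12)=14 f(14,14)=1
t=15: f(15,-3)=3640 f(15,-1)=5980 f(15,1)=6330 f(15,3)=4990 f(15,5)=3002 f(15,7)=1365 f(15,9)=455 f(15,11)=105 f(15,13)=15 f(15,15)=1
t=16: f(16,-4)=3640 f(16,-2)=9620 f(16,0)=12310 f(16,2)=11320 f(16,4)=7992 f(16,6)=4367 f(16,8)=1820 f(16,10)=560 f(16,12)=120 f(16,14)=16 f(16,16)=1
t=17: f(17,-3)=13260 f(17,-1)=21930 f(17,1)=23630 f(17,3)=19312 f(17,5)=12359 f(17,7)=6187 f(17,9)=2380 f(17,11)=680 f(17,13)=136 f(17,15)=17 f(17,17)=1
t=18: f(18,-4)=13260 f(18,-2)=35190 f(18,0)=45560 f(18,2)=42942 f(18,4)=31671 f(18,6)=18546 f(18,8)=8567 f(18,10)=3060 f(18,12)=816 f(18,14)=153 f(18,16)=18 f(18,18)=1
Σ_s f(18,s) = 199784
P = 199784/262144 = 24973/32768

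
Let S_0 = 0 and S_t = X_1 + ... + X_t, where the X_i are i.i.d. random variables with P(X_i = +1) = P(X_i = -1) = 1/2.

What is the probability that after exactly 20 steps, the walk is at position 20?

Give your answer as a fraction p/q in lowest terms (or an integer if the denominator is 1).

To reach position 20 after 20 steps: need 20 steps of +1 and 0 of -1.
Favorable paths: C(20,20) = 1
Total paths: 2^20 = 1048576
P = 1/1048576 = 1/1048576

Answer: 1/1048576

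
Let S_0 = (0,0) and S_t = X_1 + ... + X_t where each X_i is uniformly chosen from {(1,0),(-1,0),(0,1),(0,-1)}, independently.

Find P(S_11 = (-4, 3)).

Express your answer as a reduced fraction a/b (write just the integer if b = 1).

Answer: 12705/2097152

Derivation:
Let h be the number of horizontal steps (so 11-h are vertical). To end at (-4,3) need (h-4)/2 right-steps and ((11-h)+3)/2 up-steps.
Sum over h with 4 ≤ h ≤ 8, h ≡ 0 (mod 2), 11-h ≡ 1 (mod 2):
h=4: C(11,4)·C(4,0)·C(7,5) = 330·1·21 = 6930
h=6: C(11,6)·C(6,1)·C(5,4) = 462·6·5 = 13860
h=8: C(11,8)·C(8,2)·C(3,3) = 165·28·1 = 4620
Total favorable: 25410
Total paths: 4^11 = 4194304
P = 25410/4194304 = 12705/2097152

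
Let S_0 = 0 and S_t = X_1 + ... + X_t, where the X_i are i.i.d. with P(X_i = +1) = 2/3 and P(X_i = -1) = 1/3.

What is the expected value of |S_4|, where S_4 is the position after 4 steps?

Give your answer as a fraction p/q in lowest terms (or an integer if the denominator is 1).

S_4 takes values m ≡ 0 (mod 2) with |m| ≤ 4; P(S_4=m) = C(4,(4+m)/2) · (2/3)^((4+m)/2) · (1/3)^((4-m)/2).
Distribution: P(S=-4)=1/81, P(S=-2)=8/81, P(S=0)=8/27, P(S=2)=32/81, P(S=4)=16/81
E[|S_4|] = Σ_m |m|·P(S_4=m) = 148/81

Answer: 148/81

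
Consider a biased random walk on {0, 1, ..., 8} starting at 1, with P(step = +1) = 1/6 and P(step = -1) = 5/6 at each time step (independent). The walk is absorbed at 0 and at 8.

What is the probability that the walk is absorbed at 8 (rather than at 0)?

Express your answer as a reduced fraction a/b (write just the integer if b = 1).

Biased walk: p = 1/6, q = 5/6, r = q/p = 5
Gambler's ruin: P(hit 8 before 0 | start at 1) = (1 - r^a)/(1 - r^N)
r^1 = 5; r^8 = 390625
P = (1 - 5) / (1 - 390625) = -4 / -390624 = 1/97656

Answer: 1/97656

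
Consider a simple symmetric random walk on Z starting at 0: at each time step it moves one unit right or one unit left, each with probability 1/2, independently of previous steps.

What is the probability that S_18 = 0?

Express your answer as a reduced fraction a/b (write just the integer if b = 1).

To return to 0 after 18 steps: need exactly 9 steps of +1 and 9 of -1.
Favorable paths: C(18,9) = 48620
Total paths: 2^18 = 262144
P = 48620/262144 = 12155/65536

Answer: 12155/65536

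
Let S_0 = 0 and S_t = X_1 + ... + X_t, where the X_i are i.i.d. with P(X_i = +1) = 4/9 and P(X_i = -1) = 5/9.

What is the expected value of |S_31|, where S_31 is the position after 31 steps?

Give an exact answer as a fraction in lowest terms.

S_31 takes values m ≡ 1 (mod 2) with |m| ≤ 31; P(S_31=m) = C(31,(31+m)/2) · (4/9)^((31+m)/2) · (5/9)^((31-m)/2).
Distribution: P(S=-31)=4656612873077392578125/381520424476945831628649898809, P(S=-29)=115483999252319335937500/381520424476945831628649898809, P(S=-27)=461935997009277343750000/127173474825648610542883299603, P(S=-25)=10716915130615234375000000/381520424476945831628649898809, P(S=-23)=60014724731445312500000000/381520424476945831628649898809, P(S=-21)=9602355957031250000000000/14130386091738734504764811067, P(S=-19)=99864501953125000000000000/42391158275216203514294433201, P(S=-17)=285327148437500000000000000/42391158275216203514294433201, P(S=-15)=228261718750000000000000000/14130386091738734504764811067, P(S=-13)=4200015625000000000000000000/127173474825648610542883299603, P(S=-11)=7392027500000000000000000000/127173474825648610542883299603, P(S=-9)=3763214000000000000000000000/42391158275216203514294433201, P(S=-7)=15052856000000000000000000000/127173474825648610542883299603, P(S=-5)=17600262400000000000000000000/127173474825648610542883299603, P(S=-3)=2011458560000000000000000000/14130386091738734504764811067, P(S=-1)=5471167283200000000000000000/42391158275216203514294433201, P(S=1)=4376933826560000000000000000/42391158275216203514294433201, P(S=3)=1029866782720000000000000000/14130386091738734504764811067, P(S=5)=5767253983232000000000000000/127173474825648610542883299603, P(S=7)=3156812706611200000000000000/127173474825648610542883299603, P(S=9)=505090033057792000000000000/42391158275216203514294433201, P(S=11)=634970327272652800000000000/127173474825648610542883299603, P(S=13)=230898300826419200000000000/127173474825648610542883299603, P(S=15)=8031245246136320000000000/14130386091738734504764811067, P(S=17)=6424996196909056000000000/42391158275216203514294433201, P(S=19)=1439199148107628544000000/42391158275216203514294433201, P(S=21)=88566101422007910400000/14130386091738734504764811067, P(S=23)=354264405688031641600000/381520424476945831628649898809, P(S=25)=40487360650060759040000/381520424476945831628649898809, P(S=27)=1116892707587883008000/127173474825648610542883299603, P(S=29)=178702833214061281280/381520424476945831628649898809, P(S=31)=4611686018427387904/381520424476945831628649898809
E[|S_31|] = Σ_m |m|·P(S_31=m) = 24891087549088424603705361599/4710128697246244834921603689

Answer: 24891087549088424603705361599/4710128697246244834921603689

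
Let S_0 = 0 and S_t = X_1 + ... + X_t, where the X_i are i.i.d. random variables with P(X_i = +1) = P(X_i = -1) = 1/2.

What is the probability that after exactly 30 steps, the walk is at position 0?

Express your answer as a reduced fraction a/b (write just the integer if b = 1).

Answer: 9694845/67108864

Derivation:
To return to 0 after 30 steps: need exactly 15 steps of +1 and 15 of -1.
Favorable paths: C(30,15) = 155117520
Total paths: 2^30 = 1073741824
P = 155117520/1073741824 = 9694845/67108864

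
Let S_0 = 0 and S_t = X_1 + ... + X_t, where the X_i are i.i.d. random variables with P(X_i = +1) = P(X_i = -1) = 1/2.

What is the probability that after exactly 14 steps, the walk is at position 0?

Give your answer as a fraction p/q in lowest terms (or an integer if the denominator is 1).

Answer: 429/2048

Derivation:
To reach position 0 after 14 steps: need 7 steps of +1 and 7 of -1.
Favorable paths: C(14,7) = 3432
Total paths: 2^14 = 16384
P = 3432/16384 = 429/2048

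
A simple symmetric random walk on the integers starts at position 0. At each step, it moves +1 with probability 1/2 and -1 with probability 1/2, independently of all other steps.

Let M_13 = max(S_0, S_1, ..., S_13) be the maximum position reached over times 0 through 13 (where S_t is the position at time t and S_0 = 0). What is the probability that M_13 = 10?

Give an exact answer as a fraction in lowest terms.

Let M_13 = max(S_0,...,S_13). Use the reflection principle: for j ≥ 1, #{paths with M_13 ≥ j} = #{S_13 ≥ j} + #{S_13 ≥ j+1}.
By reflection, #{M_13 ≥ 10} = #{S_13 ≥ 10} + #{S_13 ≥ 11} = 14 + 14 = 28.
#{M_13 ≥ 11} = #{S_13 ≥ 11} + #{S_13 ≥ 12} = 14 + 1 = 15.
#{M_13 = 10} = 28 - 15 = 13.
P(M_13 = 10) = 13/8192 = 13/8192

Answer: 13/8192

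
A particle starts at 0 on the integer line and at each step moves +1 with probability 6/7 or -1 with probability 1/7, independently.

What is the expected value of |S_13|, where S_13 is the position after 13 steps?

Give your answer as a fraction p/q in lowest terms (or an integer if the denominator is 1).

Answer: 18365592271/1977326743

Derivation:
S_13 takes values m ≡ 1 (mod 2) with |m| ≤ 13; P(S_13=m) = C(13,(13+m)/2) · (6/7)^((13+m)/2) · (1/7)^((13-m)/2).
Distribution: P(S=-13)=1/96889010407, P(S=-11)=78/96889010407, P(S=-9)=2808/96889010407, P(S=-7)=61776/96889010407, P(S=-5)=926640/96889010407, P(S=-3)=10007712/96889010407, P(S=-1)=80061696/96889010407, P(S=1)=480370176/96889010407, P(S=3)=2161665792/96889010407, P(S=5)=7205552640/96889010407, P(S=7)=17293326336/96889010407, P(S=9)=28298170368/96889010407, P(S=11)=28298170368/96889010407, P(S=13)=13060694016/96889010407
E[|S_13|] = Σ_m |m|·P(S_13=m) = 18365592271/1977326743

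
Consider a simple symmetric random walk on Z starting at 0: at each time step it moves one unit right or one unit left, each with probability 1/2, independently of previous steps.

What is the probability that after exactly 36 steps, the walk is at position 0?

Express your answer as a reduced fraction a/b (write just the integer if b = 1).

To return to 0 after 36 steps: need exactly 18 steps of +1 and 18 of -1.
Favorable paths: C(36,18) = 9075135300
Total paths: 2^36 = 68719476736
P = 9075135300/68719476736 = 2268783825/17179869184

Answer: 2268783825/17179869184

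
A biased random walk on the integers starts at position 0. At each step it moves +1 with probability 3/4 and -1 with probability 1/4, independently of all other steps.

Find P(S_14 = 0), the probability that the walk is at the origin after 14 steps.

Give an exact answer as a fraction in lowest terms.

To be at 0 after 14 steps: need exactly 7 steps of +1 and 7 of -1.
Number of such sequences: C(14,7) = 3432
Each has probability (3/4)^7 · (1/4)^7 = 2187/268435456
P = 3432 · 2187/268435456 = 938223/33554432

Answer: 938223/33554432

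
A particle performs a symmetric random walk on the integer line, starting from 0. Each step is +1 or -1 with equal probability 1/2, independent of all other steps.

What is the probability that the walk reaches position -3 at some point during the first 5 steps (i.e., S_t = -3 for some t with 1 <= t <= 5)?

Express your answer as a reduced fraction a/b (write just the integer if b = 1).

Count via complement. Let g(t,s) = #length-t paths at position s with S_1..S_t all ≠ -3.
g(t,s) = g(t-1,s-1) + g(t-1,s+1) for s ≠ -3; g(t,-3) = 0.
t=0: g(0,0)=1
t=1: g(1,-1)=1 g(1,1)=1
t=2: g(2,-2)=1 g(2,0)=2 g(2,2)=1
t=3: g(3,-1)=3 g(3,1)=3 g(3,3)=1
t=4: g(4,-2)=3 g(4,0)=6 g(4,2)=4 g(4,4)=1
t=5: g(5,-1)=9 g(5,1)=10 g(5,3)=5 g(5,5)=1
Paths never hitting -3: Σ_s g(5,s) = 25
Paths hitting -3: 2^5 - 25 = 7
P = 7/32 = 7/32

Answer: 7/32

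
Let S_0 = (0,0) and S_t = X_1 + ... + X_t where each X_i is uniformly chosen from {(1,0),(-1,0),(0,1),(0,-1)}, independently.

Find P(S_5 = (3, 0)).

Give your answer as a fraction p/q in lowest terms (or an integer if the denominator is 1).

Let h be the number of horizontal steps (so 5-h are vertical). To end at (3,0) need (h+3)/2 right-steps and ((5-h)+0)/2 up-steps.
Sum over h with 3 ≤ h ≤ 5, h ≡ 1 (mod 2), 5-h ≡ 0 (mod 2):
h=3: C(5,3)·C(3,3)·C(2,1) = 10·1·2 = 20
h=5: C(5,5)·C(5,4)·C(0,0) = 1·5·1 = 5
Total favorable: 25
Total paths: 4^5 = 1024
P = 25/1024 = 25/1024

Answer: 25/1024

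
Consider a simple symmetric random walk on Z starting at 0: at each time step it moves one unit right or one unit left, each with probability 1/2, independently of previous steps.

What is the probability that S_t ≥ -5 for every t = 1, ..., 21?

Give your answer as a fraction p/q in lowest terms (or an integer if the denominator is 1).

Let f(t,s) = #length-t paths at position s with S_1..S_t all ≥ -5.
f(t,s) = f(t-1,s-1) + f(t-1,s+1) for s ≥ -5; f(t,s) = 0 for s < -5.
t=0: f(0,0)=1
t=1: f(1,-1)=1 f(1,1)=1
t=2: f(2,-2)=1 f(2,0)=2 f(2,2)=1
t=3: f(3,-3)=1 f(3,-1)=3 f(3,1)=3 f(3,3)=1
t=4: f(4,-4)=1 f(4,-2)=4 f(4,0)=6 f(4,2)=4 f(4,4)=1
t=5: f(5,-5)=1 f(5,-3)=5 f(5,-1)=10 f(5,1)=10 f(5,3)=5 f(5,5)=1
t=6: f(6,-4)=6 f(6,-2)=15 f(6,0)=20 f(6,2)=15 f(6,4)=6 f(6,6)=1
t=7: f(7,-5)=6 f(7,-3)=21 f(7,-1)=35 f(7,1)=35 f(7,3)=21 f(7,5)=7 f(7,7)=1
t=8: f(8,-4)=27 f(8,-2)=56 f(8,0)=70 f(8,2)=56 f(8,4)=28 f(8,6)=8 f(8,8)=1
t=9: f(9,-5)=27 f(9,-3)=83 f(9,-1)=126 f(9,1)=126 f(9,3)=84 f(9,5)=36 f(9,7)=9 f(9,9)=1
t=10: f(10,-4)=110 f(10,-2)=209 f(10,0)=252 f(10,2)=210 f(10,4)=120 f(10,6)=45 f(10,8)=10 f(10,10)=1
t=11: f(11,-5)=110 f(11,-3)=319 f(11,-1)=461 f(11,1)=462 f(11,3)=330 f(11,5)=165 f(11,7)=55 f(11,9)=11 f(11,11)=1
t=12: f(12,-4)=429 f(12,-2)=780 f(12,0)=923 f(12,2)=792 f(12,4)=495 f(12,6)=220 f(12,8)=66 f(12,10)=12 f(12,12)=1
t=13: f(13,-5)=429 f(13,-3)=1209 f(13,-1)=1703 f(13,1)=1715 f(13,3)=1287 f(13,5)=715 f(13,7)=286 f(13,9)=78 f(13,11)=13 f(13,13)=1
t=14: f(14,-4)=1638 f(14,-2)=2912 f(14,0)=3418 f(14,2)=3002 f(14,4)=2002 f(14,6)=1001 f(14,8)=364 f(14,10)=91 f(14,12)=14 f(14,14)=1
t=15: f(15,-5)=1638 f(15,-3)=4550 f(15,-1)=6330 f(15,1)=6420 f(15,3)=5004 f(15,5)=3003 f(15,7)=1365 f(15,9)=455 f(15,11)=105 f(15,13)=15 f(15,15)=1
t=16: f(16,-4)=6188 f(16,-2)=10880 f(16,0)=12750 f(16,2)=11424 f(16,4)=8007 f(16,6)=4368 f(16,8)=1820 f(16,10)=560 f(16,12)=120 f(16,14)=16 f(16,16)=1
t=17: f(17,-5)=6188 f(17,-3)=17068 f(17,-1)=23630 f(17,1)=24174 f(17,3)=19431 f(17,5)=12375 f(17,7)=6188 f(17,9)=2380 f(17,11)=680 f(17,13)=136 f(17,15)=17 f(17,17)=1
t=18: f(18,-4)=23256 f(18,-2)=40698 f(18,0)=47804 f(18,2)=43605 f(18,4)=31806 f(18,6)=18563 f(18,8)=8568 f(18,10)=3060 f(18,12)=816 f(18,14)=153 f(18,16)=18 f(18,18)=1
t=19: f(19,-5)=23256 f(19,-3)=63954 f(19,-1)=88502 f(19,1)=91409 f(19,3)=75411 f(19,5)=50369 f(19,7)=27131 f(19,9)=11628 f(19,11)=3876 f(19,13)=969 f(19,15)=171 f(19,17)=19 f(19,19)=1
t=20: f(20,-4)=87210 f(20,-2)=152456 f(20,0)=179911 f(20,2)=166820 f(20,4)=125780 f(20,6)=77500 f(20,8)=38759 f(20,10)=15504 f(20,12)=4845 f(20,14)=1140 f(20,16)=190 f(20,18)=20 f(20,20)=1
t=21: f(21,-5)=87210 f(21,-3)=239666 f(21,-1)=332367 f(21,1)=346731 f(21,3)=292600 f(21,5)=203280 f(21,7)=116259 f(21,9)=54263 f(21,11)=20349 f(21,13)=5985 f(21,15)=1330 f(21,17)=210 f(21,19)=21 f(21,21)=1
Σ_s f(21,s) = 1700272
P = 1700272/2097152 = 106267/131072

Answer: 106267/131072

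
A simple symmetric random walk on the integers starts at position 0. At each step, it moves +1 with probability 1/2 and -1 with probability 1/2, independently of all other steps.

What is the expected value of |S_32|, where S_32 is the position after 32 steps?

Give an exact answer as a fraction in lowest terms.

Answer: 300540195/67108864

Derivation:
S_32 takes values m ≡ 0 (mod 2) with |m| ≤ 32; P(S_32=m) = C(32,(32+m)/2)/2^32.
Total paths: 2^32 = 4294967296
Distribution: P(S=-32)=1/4294967296, P(S=-30)=32/4294967296, P(S=-28)=496/4294967296, P(S=-26)=4960/4294967296, P(S=-24)=35960/4294967296, P(S=-22)=201376/4294967296, P(S=-20)=906192/4294967296, P(S=-18)=3365856/4294967296, P(S=-16)=10518300/4294967296, P(S=-14)=28048800/4294967296, P(S=-12)=64512240/4294967296, P(S=-10)=129024480/4294967296, P(S=-8)=225792840/4294967296, P(S=-6)=347373600/4294967296, P(S=-4)=471435600/4294967296, P(S=-2)=565722720/4294967296, P(S=0)=601080390/4294967296, P(S=2)=565722720/4294967296, P(S=4)=471435600/4294967296, P(S=6)=347373600/4294967296, P(S=8)=225792840/4294967296, P(S=10)=129024480/4294967296, P(S=12)=64512240/4294967296, P(S=14)=28048800/4294967296, P(S=16)=10518300/4294967296, P(S=18)=3365856/4294967296, P(S=20)=906192/4294967296, P(S=22)=201376/4294967296, P(S=24)=35960/4294967296, P(S=26)=4960/4294967296, P(S=28)=496/4294967296, P(S=30)=32/4294967296, P(S=32)=1/4294967296
E[|S_32|] = Σ_m |m|·P(S_32=m) = 19234572480/4294967296 = 300540195/67108864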